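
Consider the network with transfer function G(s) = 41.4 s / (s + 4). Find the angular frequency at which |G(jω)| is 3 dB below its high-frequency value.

For a single-pole high-pass, the −3 dB point is at the pole: ω = 4 rad/s.

4 rad/s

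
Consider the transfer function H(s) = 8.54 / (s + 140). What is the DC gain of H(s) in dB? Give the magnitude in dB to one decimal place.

-24.3 dB

H(0) = 8.54 / 140 = 0.061
20 log₁₀(0.061) = -24.29 dB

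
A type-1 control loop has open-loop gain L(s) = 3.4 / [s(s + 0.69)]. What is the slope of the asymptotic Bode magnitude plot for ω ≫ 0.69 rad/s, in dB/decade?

With 0 zeros and 2 poles, the high-frequency asymptotic slope is 20 × (0 − 2) = -40 dB/decade.

-40 dB/decade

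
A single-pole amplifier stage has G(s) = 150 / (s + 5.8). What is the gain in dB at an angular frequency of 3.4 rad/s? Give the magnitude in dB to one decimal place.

|j3.4 + 5.8| = √(3.4² + 5.8²) = 6.723
|G(j3.4)| = 150 / 6.723 = 22.311
20 log₁₀(22.311) = 26.97 dB

27.0 dB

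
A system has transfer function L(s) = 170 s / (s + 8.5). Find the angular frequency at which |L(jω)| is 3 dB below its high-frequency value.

8.5 rad/sec

For a single-pole high-pass, the −3 dB point is at the pole: ω = 8.5 rad/sec.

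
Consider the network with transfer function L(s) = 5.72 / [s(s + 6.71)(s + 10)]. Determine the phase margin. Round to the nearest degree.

Gain crossover: |L(jω)| = 1 at ω ≈ 0.0852 rad/sec.
∠L(j0.0852) = −90° − arctan(0.0852/6.71) − arctan(0.0852/10) ≈ -91.22°
PM = 180° + (-91.22°) = 88.78°

89°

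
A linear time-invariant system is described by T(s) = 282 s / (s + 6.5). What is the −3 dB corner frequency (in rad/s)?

For a single-pole high-pass, the −3 dB point is at the pole: ω = 6.5 rad/s.

6.5 rad/s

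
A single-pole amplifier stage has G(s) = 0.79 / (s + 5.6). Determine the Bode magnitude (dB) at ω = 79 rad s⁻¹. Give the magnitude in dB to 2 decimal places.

|j79 + 5.6| = √(79² + 5.6²) = 79.2
|G(j79)| = 0.79 / 79.2 = 0.009975
20 log₁₀(0.009975) = -40.022 dB

-40.02 dB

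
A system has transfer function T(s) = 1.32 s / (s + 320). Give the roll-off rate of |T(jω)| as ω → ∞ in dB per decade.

With 1 zero and 1 pole, the high-frequency asymptotic slope is 20 × (1 − 1) = 0 dB/decade.

0 dB/decade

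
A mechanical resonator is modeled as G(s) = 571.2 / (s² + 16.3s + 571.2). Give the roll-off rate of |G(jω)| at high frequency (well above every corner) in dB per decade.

With 0 zeros and 2 poles, the high-frequency asymptotic slope is 20 × (0 − 2) = -40 dB/decade.

-40 dB/decade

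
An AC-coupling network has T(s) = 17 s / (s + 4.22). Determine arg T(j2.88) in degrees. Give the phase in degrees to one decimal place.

55.7°

∠(j2.88) = 90.00°
∠(j2.88 + 4.22) = arctan(2.88/4.22) = 34.31°
∠T(j2.88) = 90.00° − 34.31° = 55.69°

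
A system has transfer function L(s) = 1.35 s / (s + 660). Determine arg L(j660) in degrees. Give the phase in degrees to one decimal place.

45.0 deg

∠(j660) = 90.00°
∠(j660 + 660) = arctan(660/660) = 45.00°
∠L(j660) = 90.00° − 45.00° = 45.00°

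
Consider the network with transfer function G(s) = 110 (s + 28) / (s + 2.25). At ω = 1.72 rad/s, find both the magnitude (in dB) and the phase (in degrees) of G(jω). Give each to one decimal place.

|j1.72 + 28| = √(1.72² + 28²) = 28.05
|j1.72 + 2.25| = √(1.72² + 2.25²) = 2.832
|G(j1.72)| = 110 × 28.05 / 2.832 = 1089.6
20 log₁₀(1089.6) = 60.75 dB
∠(j1.72 + 28) = arctan(1.72/28) = 3.52°
∠(j1.72 + 2.25) = arctan(1.72/2.25) = 37.40°
∠G(j1.72) = 3.52° − 37.40° = -33.88°

|G| = 60.7 dB, ∠G = -33.9 deg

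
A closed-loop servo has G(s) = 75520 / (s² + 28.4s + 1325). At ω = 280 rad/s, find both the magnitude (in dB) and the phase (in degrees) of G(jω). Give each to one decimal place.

|G| = -0.2 dB, ∠G = -174.1°

|(j280)² + 28.4(j280) + 1325| = |-77075 + j7952| = 7.748e+04
|G(j280)| = 75520 / 7.748e+04 = 0.97465
20 log₁₀(0.97465) = -0.22 dB
∠[(j280)² + 28.4(j280) + 1325] = ∠[-77075 + j7952] = 174.11°
∠G(j280) = −174.11° = -174.11°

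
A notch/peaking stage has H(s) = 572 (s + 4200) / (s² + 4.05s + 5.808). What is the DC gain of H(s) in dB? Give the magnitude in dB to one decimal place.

H(0) = 572 × 4200 / 5.808 = 4.1364e+05
20 log₁₀(4.1364e+05) = 112.33 dB

112.3 dB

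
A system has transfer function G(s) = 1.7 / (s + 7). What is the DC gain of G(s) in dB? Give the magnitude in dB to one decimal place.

-12.3 dB

G(0) = 1.7 / 7 = 0.24286
20 log₁₀(0.24286) = -12.29 dB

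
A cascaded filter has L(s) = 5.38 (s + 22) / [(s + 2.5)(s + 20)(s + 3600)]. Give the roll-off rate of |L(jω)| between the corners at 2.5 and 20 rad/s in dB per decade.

In this band the factors already past their corner are: pole at 2.5; net slope = -20 dB/decade.

-20 dB/decade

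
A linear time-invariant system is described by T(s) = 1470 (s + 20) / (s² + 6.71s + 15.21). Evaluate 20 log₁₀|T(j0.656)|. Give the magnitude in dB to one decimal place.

|j0.656 + 20| = √(0.656² + 20²) = 20.01
|(j0.656)² + 6.71(j0.656) + 15.21| = |14.78 + j4.4018| = 15.42
|T(j0.656)| = 1470 × 20.01 / 15.42 = 1907.5
20 log₁₀(1907.5) = 65.61 dB

65.6 dB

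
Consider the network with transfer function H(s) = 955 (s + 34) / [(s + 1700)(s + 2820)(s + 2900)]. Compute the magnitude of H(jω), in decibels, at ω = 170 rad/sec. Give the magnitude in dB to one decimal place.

-98.6 dB

|j170 + 34| = √(170² + 34²) = 173.4
|j170 + 1700| = √(170² + 1700²) = 1708
|j170 + 2820| = √(170² + 2820²) = 2825
|j170 + 2900| = √(170² + 2900²) = 2905
|H(j170)| = 955 × 173.4 / (1708 × 2825 × 2905) = 1.1808e-05
20 log₁₀(1.1808e-05) = -98.56 dB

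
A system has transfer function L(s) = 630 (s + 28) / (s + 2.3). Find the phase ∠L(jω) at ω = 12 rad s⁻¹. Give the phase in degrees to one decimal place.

-56.0°

∠(j12 + 28) = arctan(12/28) = 23.20°
∠(j12 + 2.3) = arctan(12/2.3) = 79.15°
∠L(j12) = 23.20° − 79.15° = -55.95°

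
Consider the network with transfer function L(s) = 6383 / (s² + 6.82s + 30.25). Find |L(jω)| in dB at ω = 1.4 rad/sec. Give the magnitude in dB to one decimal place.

46.6 dB

|(j1.4)² + 6.82(j1.4) + 30.25| = |28.29 + j9.548| = 29.86
|L(j1.4)| = 6383 / 29.86 = 213.78
20 log₁₀(213.78) = 46.60 dB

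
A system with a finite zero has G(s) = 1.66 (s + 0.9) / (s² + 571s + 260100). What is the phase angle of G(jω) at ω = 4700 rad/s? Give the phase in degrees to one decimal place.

-83.0°

∠(j4700 + 0.9) = arctan(4700/0.9) = 89.99°
∠[(j4700)² + 571(j4700) + 260100] = ∠[-2.183e+07 + j2.6837e+06] = 172.99°
∠G(j4700) = 89.99° − 172.99° = -83.00°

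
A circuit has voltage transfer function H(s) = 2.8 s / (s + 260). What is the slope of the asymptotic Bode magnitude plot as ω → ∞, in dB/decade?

0 dB/decade

With 1 zero and 1 pole, the high-frequency asymptotic slope is 20 × (1 − 1) = 0 dB/decade.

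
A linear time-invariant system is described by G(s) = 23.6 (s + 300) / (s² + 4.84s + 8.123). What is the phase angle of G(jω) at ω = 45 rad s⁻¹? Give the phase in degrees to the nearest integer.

∠(j45 + 300) = arctan(45/300) = 8.53°
∠[(j45)² + 4.84(j45) + 8.123] = ∠[-2016.9 + j217.8] = 173.84°
∠G(j45) = 8.53° − 173.84° = -165.31°

-165°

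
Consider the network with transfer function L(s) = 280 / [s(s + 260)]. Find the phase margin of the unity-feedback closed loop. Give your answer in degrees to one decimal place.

89.8 deg

Gain crossover: |L(jω)| = 1 at ω ≈ 1.08 rad/s.
∠L(j1.08) = −90° − arctan(1.08/260) ≈ -90.24°
PM = 180° + (-90.24°) = 89.76°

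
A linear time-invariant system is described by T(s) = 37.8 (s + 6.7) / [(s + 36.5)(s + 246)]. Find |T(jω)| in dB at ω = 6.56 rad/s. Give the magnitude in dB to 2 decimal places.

|j6.56 + 6.7| = √(6.56² + 6.7²) = 9.377
|j6.56 + 36.5| = √(6.56² + 36.5²) = 37.08
|j6.56 + 246| = √(6.56² + 246²) = 246.1
|T(j6.56)| = 37.8 × 9.377 / (37.08 × 246.1) = 0.038838
20 log₁₀(0.038838) = -28.215 dB

-28.21 dB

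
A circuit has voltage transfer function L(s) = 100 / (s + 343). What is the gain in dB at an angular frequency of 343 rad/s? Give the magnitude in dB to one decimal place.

|j343 + 343| = √(343² + 343²) = 485.1
|L(j343)| = 100 / 485.1 = 0.20615
20 log₁₀(0.20615) = -13.72 dB

-13.7 dB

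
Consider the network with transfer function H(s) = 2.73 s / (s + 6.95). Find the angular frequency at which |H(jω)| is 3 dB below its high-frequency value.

For a single-pole high-pass, the −3 dB point is at the pole: ω = 6.95 rad/s.

6.95 rad/s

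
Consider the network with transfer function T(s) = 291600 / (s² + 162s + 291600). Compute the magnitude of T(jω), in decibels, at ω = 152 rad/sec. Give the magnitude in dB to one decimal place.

|(j152)² + 162(j152) + 291600| = |2.685e+05 + j24624| = 2.696e+05
|T(j152)| = 291600 / 2.696e+05 = 1.0815
20 log₁₀(1.0815) = 0.68 dB

0.7 dB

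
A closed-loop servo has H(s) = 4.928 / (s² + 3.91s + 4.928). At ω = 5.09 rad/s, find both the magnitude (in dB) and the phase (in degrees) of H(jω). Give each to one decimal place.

|H| = -15.4 dB, ∠H = -136.5°

|(j5.09)² + 3.91(j5.09) + 4.928| = |-20.98 + j19.902| = 28.92
|H(j5.09)| = 4.928 / 28.92 = 0.17041
20 log₁₀(0.17041) = -15.37 dB
∠[(j5.09)² + 3.91(j5.09) + 4.928] = ∠[-20.98 + j19.902] = 136.51°
∠H(j5.09) = −136.51° = -136.51°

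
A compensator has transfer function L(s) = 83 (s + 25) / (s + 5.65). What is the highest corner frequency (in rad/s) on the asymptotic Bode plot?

25 rad/s

Break frequencies occur at each pole and zero magnitude: 5.65 rad/s, 25 rad/s.
The highest is 25 rad/s.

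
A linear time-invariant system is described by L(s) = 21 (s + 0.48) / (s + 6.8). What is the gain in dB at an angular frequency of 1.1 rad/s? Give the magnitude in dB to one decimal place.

|j1.1 + 0.48| = √(1.1² + 0.48²) = 1.2
|j1.1 + 6.8| = √(1.1² + 6.8²) = 6.888
|L(j1.1)| = 21 × 1.2 / 6.888 = 3.6588
20 log₁₀(3.6588) = 11.27 dB

11.3 dB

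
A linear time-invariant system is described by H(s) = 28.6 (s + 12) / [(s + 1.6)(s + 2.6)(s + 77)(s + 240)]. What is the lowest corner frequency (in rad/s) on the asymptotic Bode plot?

1.6 rad/s

Break frequencies occur at each pole and zero magnitude: 1.6 rad/s, 2.6 rad/s, 12 rad/s, 77 rad/s, 240 rad/s.
The lowest is 1.6 rad/s.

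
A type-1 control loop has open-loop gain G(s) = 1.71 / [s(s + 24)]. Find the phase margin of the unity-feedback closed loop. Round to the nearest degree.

Gain crossover: |G(jω)| = 1 at ω ≈ 0.0712 rad/sec.
∠G(j0.0712) = −90° − arctan(0.0712/24) ≈ -90.17°
PM = 180° + (-90.17°) = 89.83°

90°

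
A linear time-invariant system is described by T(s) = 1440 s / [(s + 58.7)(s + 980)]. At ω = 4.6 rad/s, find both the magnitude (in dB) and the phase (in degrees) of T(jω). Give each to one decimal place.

|T| = -18.8 dB, ∠T = 85.3°

|j4.6| = 4.6
|j4.6 + 58.7| = √(4.6² + 58.7²) = 58.88
|j4.6 + 980| = √(4.6² + 980²) = 980
|T(j4.6)| = 1440 × 4.6 / (58.88 × 980) = 0.11479
20 log₁₀(0.11479) = -18.80 dB
∠(j4.6) = 90.00°
∠(j4.6 + 58.7) = arctan(4.6/58.7) = 4.48°
∠(j4.6 + 980) = arctan(4.6/980) = 0.27°
∠T(j4.6) = 90.00° − (4.48° + 0.27°) = 85.25°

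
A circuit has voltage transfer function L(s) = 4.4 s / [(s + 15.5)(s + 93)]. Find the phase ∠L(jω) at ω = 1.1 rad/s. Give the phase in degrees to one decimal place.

85.3°

∠(j1.1) = 90.00°
∠(j1.1 + 15.5) = arctan(1.1/15.5) = 4.06°
∠(j1.1 + 93) = arctan(1.1/93) = 0.68°
∠L(j1.1) = 90.00° − (4.06° + 0.68°) = 85.26°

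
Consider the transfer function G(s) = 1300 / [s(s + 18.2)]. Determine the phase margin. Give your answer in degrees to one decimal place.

Gain crossover: |G(jω)| = 1 at ω ≈ 33.8 rad/s.
∠G(j33.8) = −90° − arctan(33.8/18.2) ≈ -151.72°
PM = 180° + (-151.72°) = 28.28°

28.3 deg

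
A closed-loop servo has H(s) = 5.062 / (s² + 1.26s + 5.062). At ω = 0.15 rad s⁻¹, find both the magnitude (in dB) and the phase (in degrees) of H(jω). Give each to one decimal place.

|H| = 0.0 dB, ∠H = -2.1°

|(j0.15)² + 1.26(j0.15) + 5.062| = |5.0395 + j0.189| = 5.043
|H(j0.15)| = 5.062 / 5.043 = 1.0038
20 log₁₀(1.0038) = 0.03 dB
∠[(j0.15)² + 1.26(j0.15) + 5.062] = ∠[5.0395 + j0.189] = 2.15°
∠H(j0.15) = −2.15° = -2.15°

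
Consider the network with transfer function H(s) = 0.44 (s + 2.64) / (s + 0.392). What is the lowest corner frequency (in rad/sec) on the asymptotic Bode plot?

0.392 rad/sec

Break frequencies occur at each pole and zero magnitude: 0.392 rad/sec, 2.64 rad/sec.
The lowest is 0.392 rad/sec.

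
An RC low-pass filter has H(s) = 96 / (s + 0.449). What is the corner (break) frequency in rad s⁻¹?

The single real pole at s = −0.449 gives a corner at ω = 0.449 rad s⁻¹.

0.449 rad s⁻¹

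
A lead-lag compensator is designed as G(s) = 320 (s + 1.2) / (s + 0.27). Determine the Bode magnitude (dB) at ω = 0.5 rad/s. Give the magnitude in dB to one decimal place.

57.3 dB

|j0.5 + 1.2| = √(0.5² + 1.2²) = 1.3
|j0.5 + 0.27| = √(0.5² + 0.27²) = 0.5682
|G(j0.5)| = 320 × 1.3 / 0.5682 = 732.08
20 log₁₀(732.08) = 57.29 dB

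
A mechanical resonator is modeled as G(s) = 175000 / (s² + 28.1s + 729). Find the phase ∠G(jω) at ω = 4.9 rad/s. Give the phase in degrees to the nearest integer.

∠[(j4.9)² + 28.1(j4.9) + 729] = ∠[704.99 + j137.69] = 11.05°
∠G(j4.9) = −11.05° = -11.05°

-11 deg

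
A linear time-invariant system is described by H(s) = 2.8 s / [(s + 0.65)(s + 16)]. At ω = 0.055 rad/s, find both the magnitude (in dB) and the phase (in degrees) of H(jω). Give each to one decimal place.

|H| = -36.6 dB, ∠H = 85.0°

|j0.055| = 0.055
|j0.055 + 0.65| = √(0.055² + 0.65²) = 0.6523
|j0.055 + 16| = √(0.055² + 16²) = 16
|H(j0.055)| = 2.8 × 0.055 / (0.6523 × 16) = 0.014755
20 log₁₀(0.014755) = -36.62 dB
∠(j0.055) = 90.00°
∠(j0.055 + 0.65) = arctan(0.055/0.65) = 4.84°
∠(j0.055 + 16) = arctan(0.055/16) = 0.20°
∠H(j0.055) = 90.00° − (4.84° + 0.20°) = 84.97°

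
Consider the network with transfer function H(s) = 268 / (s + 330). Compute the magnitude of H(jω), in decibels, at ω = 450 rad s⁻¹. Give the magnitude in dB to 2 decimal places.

|j450 + 330| = √(450² + 330²) = 558
|H(j450)| = 268 / 558 = 0.48026
20 log₁₀(0.48026) = -6.370 dB

-6.37 dB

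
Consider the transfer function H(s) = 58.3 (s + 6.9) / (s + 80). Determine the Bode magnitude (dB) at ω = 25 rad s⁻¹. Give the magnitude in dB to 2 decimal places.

|j25 + 6.9| = √(25² + 6.9²) = 25.93
|j25 + 80| = √(25² + 80²) = 83.82
|H(j25)| = 58.3 × 25.93 / 83.82 = 18.04
20 log₁₀(18.04) = 25.125 dB

25.12 dB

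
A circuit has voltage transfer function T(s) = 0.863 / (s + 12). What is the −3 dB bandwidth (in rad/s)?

For a single-pole low-pass, the −3 dB point is at the pole: ω = 12 rad/s.

12 rad/s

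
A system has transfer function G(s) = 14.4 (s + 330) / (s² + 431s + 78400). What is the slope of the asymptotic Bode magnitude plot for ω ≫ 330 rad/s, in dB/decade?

With 1 zero and 2 poles, the high-frequency asymptotic slope is 20 × (1 − 2) = -20 dB/decade.

-20 dB/decade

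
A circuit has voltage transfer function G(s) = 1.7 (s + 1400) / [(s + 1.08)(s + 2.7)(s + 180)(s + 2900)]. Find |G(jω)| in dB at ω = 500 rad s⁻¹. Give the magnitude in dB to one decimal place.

|j500 + 1400| = √(500² + 1400²) = 1487
|j500 + 1.08| = √(500² + 1.08²) = 500
|j500 + 2.7| = √(500² + 2.7²) = 500
|j500 + 180| = √(500² + 180²) = 531.4
|j500 + 2900| = √(500² + 2900²) = 2943
|G(j500)| = 1.7 × 1487 / (500 × 500 × 531.4 × 2943) = 6.4641e-09
20 log₁₀(6.4641e-09) = -163.79 dB

-163.8 dB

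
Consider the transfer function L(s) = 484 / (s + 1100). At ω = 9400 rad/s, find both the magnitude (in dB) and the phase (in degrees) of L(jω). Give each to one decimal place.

|j9400 + 1100| = √(9400² + 1100²) = 9464
|L(j9400)| = 484 / 9464 = 0.05114
20 log₁₀(0.05114) = -25.82 dB
∠(j9400 + 1100) = arctan(9400/1100) = 83.33°
∠L(j9400) = −83.33° = -83.33°

|L| = -25.8 dB, ∠L = -83.3°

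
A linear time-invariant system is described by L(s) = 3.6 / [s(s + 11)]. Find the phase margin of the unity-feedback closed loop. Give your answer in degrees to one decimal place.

88.3 deg

Gain crossover: |L(jω)| = 1 at ω ≈ 0.327 rad/s.
∠L(j0.327) = −90° − arctan(0.327/11) ≈ -91.70°
PM = 180° + (-91.70°) = 88.30°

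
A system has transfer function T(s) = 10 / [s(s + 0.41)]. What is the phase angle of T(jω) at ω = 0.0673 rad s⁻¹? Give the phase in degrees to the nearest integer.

-99 deg

∠(j0.0673 + 0.41) = arctan(0.0673/0.41) = 9.32°
∠(j0.0673) = 90.00°
∠T(j0.0673) = − (9.32° + 90.00°) = -99.32°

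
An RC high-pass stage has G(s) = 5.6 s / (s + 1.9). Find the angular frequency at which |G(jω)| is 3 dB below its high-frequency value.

1.9 rad s⁻¹

For a single-pole high-pass, the −3 dB point is at the pole: ω = 1.9 rad s⁻¹.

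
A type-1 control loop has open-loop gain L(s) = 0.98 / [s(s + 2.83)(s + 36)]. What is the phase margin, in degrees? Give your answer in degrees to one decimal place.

89.8°

Gain crossover: |L(jω)| = 1 at ω ≈ 0.00962 rad s⁻¹.
∠L(j0.00962) = −90° − arctan(0.00962/2.83) − arctan(0.00962/36) ≈ -90.21°
PM = 180° + (-90.21°) = 89.79°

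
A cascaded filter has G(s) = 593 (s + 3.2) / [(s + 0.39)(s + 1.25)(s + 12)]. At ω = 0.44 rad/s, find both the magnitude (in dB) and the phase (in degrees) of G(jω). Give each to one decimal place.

|G| = 46.2 dB, ∠G = -62.1°

|j0.44 + 3.2| = √(0.44² + 3.2²) = 3.23
|j0.44 + 0.39| = √(0.44² + 0.39²) = 0.588
|j0.44 + 1.25| = √(0.44² + 1.25²) = 1.325
|j0.44 + 12| = √(0.44² + 12²) = 12.01
|G(j0.44)| = 593 × 3.23 / (0.588 × 1.325 × 12.01) = 204.73
20 log₁₀(204.73) = 46.22 dB
∠(j0.44 + 3.2) = arctan(0.44/3.2) = 7.83°
∠(j0.44 + 0.39) = arctan(0.44/0.39) = 48.45°
∠(j0.44 + 1.25) = arctan(0.44/1.25) = 19.39°
∠(j0.44 + 12) = arctan(0.44/12) = 2.10°
∠G(j0.44) = 7.83° − (48.45° + 19.39° + 2.10°) = -62.11°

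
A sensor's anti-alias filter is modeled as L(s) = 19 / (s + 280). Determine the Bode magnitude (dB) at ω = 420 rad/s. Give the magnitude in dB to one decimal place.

-28.5 dB

|j420 + 280| = √(420² + 280²) = 504.8
|L(j420)| = 19 / 504.8 = 0.03764
20 log₁₀(0.03764) = -28.49 dB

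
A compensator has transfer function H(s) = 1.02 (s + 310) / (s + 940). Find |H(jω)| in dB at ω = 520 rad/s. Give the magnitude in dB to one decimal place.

|j520 + 310| = √(520² + 310²) = 605.4
|j520 + 940| = √(520² + 940²) = 1074
|H(j520)| = 1.02 × 605.4 / 1074 = 0.57482
20 log₁₀(0.57482) = -4.81 dB

-4.8 dB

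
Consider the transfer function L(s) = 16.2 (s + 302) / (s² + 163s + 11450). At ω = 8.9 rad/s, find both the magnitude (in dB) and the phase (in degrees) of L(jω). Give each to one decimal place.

|j8.9 + 302| = √(8.9² + 302²) = 302.1
|(j8.9)² + 163(j8.9) + 11450| = |11371 + j1450.7| = 1.146e+04
|L(j8.9)| = 16.2 × 302.1 / 1.146e+04 = 0.42699
20 log₁₀(0.42699) = -7.39 dB
∠(j8.9 + 302) = arctan(8.9/302) = 1.69°
∠[(j8.9)² + 163(j8.9) + 11450] = ∠[11371 + j1450.7] = 7.27°
∠L(j8.9) = 1.69° − 7.27° = -5.58°

|L| = -7.4 dB, ∠L = -5.6°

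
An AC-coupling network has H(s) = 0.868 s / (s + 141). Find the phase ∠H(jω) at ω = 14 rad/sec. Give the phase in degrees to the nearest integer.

84°

∠(j14) = 90.00°
∠(j14 + 141) = arctan(14/141) = 5.67°
∠H(j14) = 90.00° − 5.67° = 84.33°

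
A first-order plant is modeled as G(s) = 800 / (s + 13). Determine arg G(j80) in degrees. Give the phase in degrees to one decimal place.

∠(j80 + 13) = arctan(80/13) = 80.77°
∠G(j80) = −80.77° = -80.77°

-80.8°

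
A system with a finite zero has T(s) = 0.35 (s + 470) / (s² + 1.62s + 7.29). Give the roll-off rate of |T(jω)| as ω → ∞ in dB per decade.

-20 dB/decade

With 1 zero and 2 poles, the high-frequency asymptotic slope is 20 × (1 − 2) = -20 dB/decade.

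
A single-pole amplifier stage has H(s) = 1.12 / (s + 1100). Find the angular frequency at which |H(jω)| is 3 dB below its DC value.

1100 rad/s

For a single-pole low-pass, the −3 dB point is at the pole: ω = 1100 rad/s.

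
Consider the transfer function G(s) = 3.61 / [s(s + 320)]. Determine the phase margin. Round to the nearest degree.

90 deg

Gain crossover: |G(jω)| = 1 at ω ≈ 0.0113 rad/sec.
∠G(j0.0113) = −90° − arctan(0.0113/320) ≈ -90.00°
PM = 180° + (-90.00°) = 90.00°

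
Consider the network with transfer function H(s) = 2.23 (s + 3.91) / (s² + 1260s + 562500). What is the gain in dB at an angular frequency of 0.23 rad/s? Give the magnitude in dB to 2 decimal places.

|j0.23 + 3.91| = √(0.23² + 3.91²) = 3.917
|(j0.23)² + 1260(j0.23) + 562500| = |5.625e+05 + j289.8| = 5.625e+05
|H(j0.23)| = 2.23 × 3.917 / 5.625e+05 = 1.5528e-05
20 log₁₀(1.5528e-05) = -96.178 dB

-96.18 dB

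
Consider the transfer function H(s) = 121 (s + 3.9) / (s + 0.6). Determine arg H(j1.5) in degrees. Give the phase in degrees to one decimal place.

∠(j1.5 + 3.9) = arctan(1.5/3.9) = 21.04°
∠(j1.5 + 0.6) = arctan(1.5/0.6) = 68.20°
∠H(j1.5) = 21.04° − 68.20° = -47.16°

-47.2°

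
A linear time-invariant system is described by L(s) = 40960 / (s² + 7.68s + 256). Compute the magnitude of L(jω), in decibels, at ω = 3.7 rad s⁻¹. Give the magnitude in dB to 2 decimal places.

44.50 dB

|(j3.7)² + 7.68(j3.7) + 256| = |242.31 + j28.416| = 244
|L(j3.7)| = 40960 / 244 = 167.89
20 log₁₀(167.89) = 44.500 dB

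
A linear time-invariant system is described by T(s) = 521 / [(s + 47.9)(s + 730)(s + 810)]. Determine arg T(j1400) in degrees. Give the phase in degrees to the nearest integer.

-210°

∠(j1400 + 47.9) = arctan(1400/47.9) = 88.04°
∠(j1400 + 730) = arctan(1400/730) = 62.46°
∠(j1400 + 810) = arctan(1400/810) = 59.95°
∠T(j1400) = − (88.04° + 62.46° + 59.95°) = -210.45°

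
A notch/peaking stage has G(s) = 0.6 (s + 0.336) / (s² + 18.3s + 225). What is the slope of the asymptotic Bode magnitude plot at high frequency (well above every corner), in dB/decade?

-20 dB/decade

With 1 zero and 2 poles, the high-frequency asymptotic slope is 20 × (1 − 2) = -20 dB/decade.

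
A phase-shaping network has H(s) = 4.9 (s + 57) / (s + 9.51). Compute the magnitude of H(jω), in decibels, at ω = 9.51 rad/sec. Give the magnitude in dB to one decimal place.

|j9.51 + 57| = √(9.51² + 57²) = 57.79
|j9.51 + 9.51| = √(9.51² + 9.51²) = 13.45
|H(j9.51)| = 4.9 × 57.79 / 13.45 = 21.054
20 log₁₀(21.054) = 26.47 dB

26.5 dB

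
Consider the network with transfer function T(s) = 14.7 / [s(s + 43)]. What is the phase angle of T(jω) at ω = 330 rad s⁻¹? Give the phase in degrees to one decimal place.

∠(j330 + 43) = arctan(330/43) = 82.58°
∠(j330) = 90.00°
∠T(j330) = − (82.58° + 90.00°) = -172.58°

-172.6°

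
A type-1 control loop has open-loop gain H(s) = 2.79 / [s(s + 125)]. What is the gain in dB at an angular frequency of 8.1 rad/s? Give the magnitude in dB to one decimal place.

|j8.1 + 125| = √(8.1² + 125²) = 125.3
|j8.1| = 8.1
|H(j8.1)| = 2.79 / (125.3 × 8.1) = 0.0027498
20 log₁₀(0.0027498) = -51.21 dB

-51.2 dB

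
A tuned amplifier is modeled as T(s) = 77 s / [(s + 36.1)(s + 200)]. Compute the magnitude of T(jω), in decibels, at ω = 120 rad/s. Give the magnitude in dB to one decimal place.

-10.0 dB

|j120| = 120
|j120 + 36.1| = √(120² + 36.1²) = 125.3
|j120 + 200| = √(120² + 200²) = 233.2
|T(j120)| = 77 × 120 / (125.3 × 233.2) = 0.31614
20 log₁₀(0.31614) = -10.00 dB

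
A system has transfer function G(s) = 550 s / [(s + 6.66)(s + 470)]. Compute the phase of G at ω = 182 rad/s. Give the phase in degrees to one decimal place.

∠(j182) = 90.00°
∠(j182 + 6.66) = arctan(182/6.66) = 87.90°
∠(j182 + 470) = arctan(182/470) = 21.17°
∠G(j182) = 90.00° − (87.90° + 21.17°) = -19.07°

-19.1 deg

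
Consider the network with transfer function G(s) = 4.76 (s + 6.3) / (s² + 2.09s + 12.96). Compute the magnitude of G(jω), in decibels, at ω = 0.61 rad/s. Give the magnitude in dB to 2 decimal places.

|j0.61 + 6.3| = √(0.61² + 6.3²) = 6.329
|(j0.61)² + 2.09(j0.61) + 12.96| = |12.588 + j1.2749| = 12.65
|G(j0.61)| = 4.76 × 6.329 / 12.65 = 2.3812
20 log₁₀(2.3812) = 7.536 dB

7.54 dB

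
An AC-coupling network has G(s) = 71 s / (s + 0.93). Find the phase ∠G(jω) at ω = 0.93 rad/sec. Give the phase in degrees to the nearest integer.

∠(j0.93) = 90.00°
∠(j0.93 + 0.93) = arctan(0.93/0.93) = 45.00°
∠G(j0.93) = 90.00° − 45.00° = 45.00°

45°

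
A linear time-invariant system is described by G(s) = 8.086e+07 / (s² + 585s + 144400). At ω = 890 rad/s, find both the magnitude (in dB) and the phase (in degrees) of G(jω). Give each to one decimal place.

|G| = 39.8 dB, ∠G = -141.2°

|(j890)² + 585(j890) + 144400| = |-6.477e+05 + j5.2065e+05| = 8.31e+05
|G(j890)| = 8.086e+07 / 8.31e+05 = 97.302
20 log₁₀(97.302) = 39.76 dB
∠[(j890)² + 585(j890) + 144400] = ∠[-6.477e+05 + j5.2065e+05] = 141.21°
∠G(j890) = −141.21° = -141.21°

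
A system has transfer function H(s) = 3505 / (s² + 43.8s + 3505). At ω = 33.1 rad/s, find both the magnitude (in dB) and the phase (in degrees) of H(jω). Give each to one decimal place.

|(j33.1)² + 43.8(j33.1) + 3505| = |2409.4 + j1449.8| = 2812
|H(j33.1)| = 3505 / 2812 = 1.2465
20 log₁₀(1.2465) = 1.91 dB
∠[(j33.1)² + 43.8(j33.1) + 3505] = ∠[2409.4 + j1449.8] = 31.04°
∠H(j33.1) = −31.04° = -31.04°

|H| = 1.9 dB, ∠H = -31.0 deg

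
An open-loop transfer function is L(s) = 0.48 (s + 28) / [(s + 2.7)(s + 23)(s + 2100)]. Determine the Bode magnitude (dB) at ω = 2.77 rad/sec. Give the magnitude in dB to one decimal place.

-82.9 dB

|j2.77 + 28| = √(2.77² + 28²) = 28.14
|j2.77 + 2.7| = √(2.77² + 2.7²) = 3.868
|j2.77 + 23| = √(2.77² + 23²) = 23.17
|j2.77 + 2100| = √(2.77² + 2100²) = 2100
|L(j2.77)| = 0.48 × 28.14 / (3.868 × 23.17 × 2100) = 7.1768e-05
20 log₁₀(7.1768e-05) = -82.88 dB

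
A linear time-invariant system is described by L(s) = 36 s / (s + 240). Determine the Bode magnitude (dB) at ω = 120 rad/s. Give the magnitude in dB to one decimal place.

24.1 dB

|j120| = 120
|j120 + 240| = √(120² + 240²) = 268.3
|L(j120)| = 36 × 120 / 268.3 = 16.1
20 log₁₀(16.1) = 24.14 dB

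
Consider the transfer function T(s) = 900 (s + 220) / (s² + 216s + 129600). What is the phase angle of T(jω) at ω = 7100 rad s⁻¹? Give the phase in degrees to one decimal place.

∠(j7100 + 220) = arctan(7100/220) = 88.23°
∠[(j7100)² + 216(j7100) + 129600] = ∠[-5.028e+07 + j1.5336e+06] = 178.25°
∠T(j7100) = 88.23° − 178.25° = -90.03°

-90.0°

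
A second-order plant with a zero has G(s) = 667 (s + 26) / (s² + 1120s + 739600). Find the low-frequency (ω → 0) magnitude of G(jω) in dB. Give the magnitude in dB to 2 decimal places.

G(0) = 667 × 26 / 739600 = 0.023448
20 log₁₀(0.023448) = -32.598 dB

-32.60 dB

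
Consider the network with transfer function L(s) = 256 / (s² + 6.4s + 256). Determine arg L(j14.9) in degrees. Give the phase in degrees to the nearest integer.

∠[(j14.9)² + 6.4(j14.9) + 256] = ∠[33.99 + j95.36] = 70.38°
∠L(j14.9) = −70.38° = -70.38°

-70°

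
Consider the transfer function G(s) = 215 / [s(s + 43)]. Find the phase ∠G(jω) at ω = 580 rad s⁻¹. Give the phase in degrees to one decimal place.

-175.8°

∠(j580 + 43) = arctan(580/43) = 85.76°
∠(j580) = 90.00°
∠G(j580) = − (85.76° + 90.00°) = -175.76°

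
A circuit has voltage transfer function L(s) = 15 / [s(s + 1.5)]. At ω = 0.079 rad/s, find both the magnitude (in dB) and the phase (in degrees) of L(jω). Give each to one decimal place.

|j0.079 + 1.5| = √(0.079² + 1.5²) = 1.502
|j0.079| = 0.079
|L(j0.079)| = 15 / (1.502 × 0.079) = 126.41
20 log₁₀(126.41) = 42.04 dB
∠(j0.079 + 1.5) = arctan(0.079/1.5) = 3.01°
∠(j0.079) = 90.00°
∠L(j0.079) = − (3.01° + 90.00°) = -93.01°

|L| = 42.0 dB, ∠L = -93.0°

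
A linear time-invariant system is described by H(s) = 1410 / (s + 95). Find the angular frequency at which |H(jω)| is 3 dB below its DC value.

For a single-pole low-pass, the −3 dB point is at the pole: ω = 95 rad s⁻¹.

95 rad s⁻¹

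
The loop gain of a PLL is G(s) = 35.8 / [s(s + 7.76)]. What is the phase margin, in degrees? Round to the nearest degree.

Gain crossover: |G(jω)| = 1 at ω ≈ 4.08 rad/s.
∠G(j4.08) = −90° − arctan(4.08/7.76) ≈ -117.75°
PM = 180° + (-117.75°) = 62.25°

62°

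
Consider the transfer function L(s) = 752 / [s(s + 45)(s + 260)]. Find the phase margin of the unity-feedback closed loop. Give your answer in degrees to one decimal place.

89.9°

Gain crossover: |L(jω)| = 1 at ω ≈ 0.0643 rad/s.
∠L(j0.0643) = −90° − arctan(0.0643/45) − arctan(0.0643/260) ≈ -90.10°
PM = 180° + (-90.10°) = 89.90°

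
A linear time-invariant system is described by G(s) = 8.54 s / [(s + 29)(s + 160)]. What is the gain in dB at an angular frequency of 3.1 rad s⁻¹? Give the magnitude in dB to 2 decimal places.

|j3.1| = 3.1
|j3.1 + 29| = √(3.1² + 29²) = 29.17
|j3.1 + 160| = √(3.1² + 160²) = 160
|G(j3.1)| = 8.54 × 3.1 / (29.17 × 160) = 0.0056722
20 log₁₀(0.0056722) = -44.925 dB

-44.92 dB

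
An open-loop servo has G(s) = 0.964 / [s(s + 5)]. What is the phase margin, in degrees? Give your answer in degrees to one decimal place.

Gain crossover: |G(jω)| = 1 at ω ≈ 0.193 rad/sec.
∠G(j0.193) = −90° − arctan(0.193/5) ≈ -92.21°
PM = 180° + (-92.21°) = 87.79°

87.8 deg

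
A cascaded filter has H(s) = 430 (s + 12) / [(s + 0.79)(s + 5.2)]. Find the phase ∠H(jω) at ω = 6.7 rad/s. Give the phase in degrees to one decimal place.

-106.3°

∠(j6.7 + 12) = arctan(6.7/12) = 29.18°
∠(j6.7 + 0.79) = arctan(6.7/0.79) = 83.28°
∠(j6.7 + 5.2) = arctan(6.7/5.2) = 52.18°
∠H(j6.7) = 29.18° − (83.28° + 52.18°) = -106.28°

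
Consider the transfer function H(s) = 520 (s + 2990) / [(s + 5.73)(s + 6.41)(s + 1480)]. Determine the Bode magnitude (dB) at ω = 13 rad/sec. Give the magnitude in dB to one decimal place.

|j13 + 2990| = √(13² + 2990²) = 2990
|j13 + 5.73| = √(13² + 5.73²) = 14.21
|j13 + 6.41| = √(13² + 6.41²) = 14.49
|j13 + 1480| = √(13² + 1480²) = 1480
|H(j13)| = 520 × 2990 / (14.21 × 14.49 × 1480) = 5.1016
20 log₁₀(5.1016) = 14.15 dB

14.2 dB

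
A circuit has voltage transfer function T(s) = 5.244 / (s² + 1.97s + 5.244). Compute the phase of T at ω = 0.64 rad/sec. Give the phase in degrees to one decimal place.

-14.6°

∠[(j0.64)² + 1.97(j0.64) + 5.244] = ∠[4.8344 + j1.2608] = 14.62°
∠T(j0.64) = −14.62° = -14.62°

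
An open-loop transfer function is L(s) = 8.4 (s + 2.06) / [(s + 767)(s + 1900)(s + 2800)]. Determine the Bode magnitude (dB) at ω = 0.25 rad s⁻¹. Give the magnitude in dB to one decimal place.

|j0.25 + 2.06| = √(0.25² + 2.06²) = 2.075
|j0.25 + 767| = √(0.25² + 767²) = 767
|j0.25 + 1900| = √(0.25² + 1900²) = 1900
|j0.25 + 2800| = √(0.25² + 2800²) = 2800
|L(j0.25)| = 8.4 × 2.075 / (767 × 1900 × 2800) = 4.2718e-09
20 log₁₀(4.2718e-09) = -167.39 dB

-167.4 dB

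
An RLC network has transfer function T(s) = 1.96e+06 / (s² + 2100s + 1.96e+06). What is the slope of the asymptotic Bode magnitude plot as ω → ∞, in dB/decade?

-40 dB/decade

With 0 zeros and 2 poles, the high-frequency asymptotic slope is 20 × (0 − 2) = -40 dB/decade.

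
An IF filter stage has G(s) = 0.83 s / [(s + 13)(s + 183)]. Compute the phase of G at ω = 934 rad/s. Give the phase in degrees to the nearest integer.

∠(j934) = 90.00°
∠(j934 + 13) = arctan(934/13) = 89.20°
∠(j934 + 183) = arctan(934/183) = 78.91°
∠G(j934) = 90.00° − (89.20° + 78.91°) = -78.12°

-78 deg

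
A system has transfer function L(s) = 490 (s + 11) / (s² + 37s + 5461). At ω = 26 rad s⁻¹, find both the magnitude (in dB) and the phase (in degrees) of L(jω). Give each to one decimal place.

|L| = 9.0 dB, ∠L = 55.7°

|j26 + 11| = √(26² + 11²) = 28.23
|(j26)² + 37(j26) + 5461| = |4785 + j962| = 4881
|L(j26)| = 490 × 28.23 / 4881 = 2.8343
20 log₁₀(2.8343) = 9.05 dB
∠(j26 + 11) = arctan(26/11) = 67.07°
∠[(j26)² + 37(j26) + 5461] = ∠[4785 + j962] = 11.37°
∠L(j26) = 67.07° − 11.37° = 55.70°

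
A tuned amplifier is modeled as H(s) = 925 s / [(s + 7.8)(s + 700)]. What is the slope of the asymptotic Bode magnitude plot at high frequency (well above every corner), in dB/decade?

-20 dB/decade

With 1 zero and 2 poles, the high-frequency asymptotic slope is 20 × (1 − 2) = -20 dB/decade.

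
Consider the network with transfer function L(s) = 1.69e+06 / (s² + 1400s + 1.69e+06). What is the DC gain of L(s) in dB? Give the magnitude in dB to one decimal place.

L(0) = 1.69e+06 / 1.69e+06 = 1
20 log₁₀(1) = 0.00 dB

0.0 dB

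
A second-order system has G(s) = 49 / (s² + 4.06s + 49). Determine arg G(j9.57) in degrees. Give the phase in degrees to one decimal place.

∠[(j9.57)² + 4.06(j9.57) + 49] = ∠[-42.585 + j38.854] = 137.62°
∠G(j9.57) = −137.62° = -137.62°

-137.6 deg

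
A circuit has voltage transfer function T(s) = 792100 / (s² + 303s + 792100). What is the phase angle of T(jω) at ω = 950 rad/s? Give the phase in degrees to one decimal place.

∠[(j950)² + 303(j950) + 792100] = ∠[-1.104e+05 + j2.8785e+05] = 110.98°
∠T(j950) = −110.98° = -110.98°

-111.0°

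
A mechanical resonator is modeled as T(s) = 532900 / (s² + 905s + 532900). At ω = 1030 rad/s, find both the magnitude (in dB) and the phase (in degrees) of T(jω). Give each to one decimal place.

|T| = -6.1 dB, ∠T = -119.5°

|(j1030)² + 905(j1030) + 532900| = |-5.28e+05 + j9.3215e+05| = 1.071e+06
|T(j1030)| = 532900 / 1.071e+06 = 0.49743
20 log₁₀(0.49743) = -6.07 dB
∠[(j1030)² + 905(j1030) + 532900] = ∠[-5.28e+05 + j9.3215e+05] = 119.53°
∠T(j1030) = −119.53° = -119.53°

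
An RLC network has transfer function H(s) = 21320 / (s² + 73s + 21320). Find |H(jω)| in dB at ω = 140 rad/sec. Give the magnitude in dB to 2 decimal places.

|(j140)² + 73(j140) + 21320| = |1720 + j10220| = 1.036e+04
|H(j140)| = 21320 / 1.036e+04 = 2.0572
20 log₁₀(2.0572) = 6.265 dB

6.27 dB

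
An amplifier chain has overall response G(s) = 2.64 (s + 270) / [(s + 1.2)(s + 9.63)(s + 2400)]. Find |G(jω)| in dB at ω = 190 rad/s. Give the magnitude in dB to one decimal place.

|j190 + 270| = √(190² + 270²) = 330.2
|j190 + 1.2| = √(190² + 1.2²) = 190
|j190 + 9.63| = √(190² + 9.63²) = 190.2
|j190 + 2400| = √(190² + 2400²) = 2408
|G(j190)| = 2.64 × 330.2 / (190 × 190.2 × 2408) = 1.0016e-05
20 log₁₀(1.0016e-05) = -99.99 dB

-100.0 dB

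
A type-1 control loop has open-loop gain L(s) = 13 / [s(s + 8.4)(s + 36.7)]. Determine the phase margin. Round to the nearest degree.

Gain crossover: |L(jω)| = 1 at ω ≈ 0.0422 rad/s.
∠L(j0.0422) = −90° − arctan(0.0422/8.4) − arctan(0.0422/36.7) ≈ -90.35°
PM = 180° + (-90.35°) = 89.65°

90 deg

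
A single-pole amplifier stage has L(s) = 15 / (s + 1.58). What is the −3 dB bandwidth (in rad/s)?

For a single-pole low-pass, the −3 dB point is at the pole: ω = 1.58 rad/s.

1.58 rad/s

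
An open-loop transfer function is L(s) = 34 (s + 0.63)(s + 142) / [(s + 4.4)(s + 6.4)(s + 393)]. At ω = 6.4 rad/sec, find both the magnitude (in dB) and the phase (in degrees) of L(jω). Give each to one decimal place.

|j6.4 + 0.63| = √(6.4² + 0.63²) = 6.431
|j6.4 + 142| = √(6.4² + 142²) = 142.1
|j6.4 + 4.4| = √(6.4² + 4.4²) = 7.767
|j6.4 + 6.4| = √(6.4² + 6.4²) = 9.051
|j6.4 + 393| = √(6.4² + 393²) = 393.1
|L(j6.4)| = 34 × 6.431 × 142.1 / (7.767 × 9.051 × 393.1) = 1.1249
20 log₁₀(1.1249) = 1.02 dB
∠(j6.4 + 0.63) = arctan(6.4/0.63) = 84.38°
∠(j6.4 + 142) = arctan(6.4/142) = 2.58°
∠(j6.4 + 4.4) = arctan(6.4/4.4) = 55.49°
∠(j6.4 + 6.4) = arctan(6.4/6.4) = 45.00°
∠(j6.4 + 393) = arctan(6.4/393) = 0.93°
∠L(j6.4) = 84.38° + 2.58° − (55.49° + 45.00° + 0.93°) = -14.47°

|L| = 1.0 dB, ∠L = -14.5°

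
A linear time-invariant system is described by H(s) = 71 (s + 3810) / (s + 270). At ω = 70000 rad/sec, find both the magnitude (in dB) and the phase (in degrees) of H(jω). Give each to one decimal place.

|j70000 + 3810| = √(70000² + 3810²) = 7.01e+04
|j70000 + 270| = √(70000² + 270²) = 7e+04
|H(j70000)| = 71 × 7.01e+04 / 7e+04 = 71.105
20 log₁₀(71.105) = 37.04 dB
∠(j70000 + 3810) = arctan(70000/3810) = 86.88°
∠(j70000 + 270) = arctan(70000/270) = 89.78°
∠H(j70000) = 86.88° − 89.78° = -2.89°

|H| = 37.0 dB, ∠H = -2.9°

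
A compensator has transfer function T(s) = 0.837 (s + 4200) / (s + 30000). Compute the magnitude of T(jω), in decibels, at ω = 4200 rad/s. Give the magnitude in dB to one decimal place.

|j4200 + 4200| = √(4200² + 4200²) = 5940
|j4200 + 30000| = √(4200² + 30000²) = 3.029e+04
|T(j4200)| = 0.837 × 5940 / 3.029e+04 = 0.16412
20 log₁₀(0.16412) = -15.70 dB

-15.7 dB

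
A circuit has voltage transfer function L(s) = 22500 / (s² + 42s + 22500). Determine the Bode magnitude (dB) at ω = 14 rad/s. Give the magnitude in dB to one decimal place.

0.1 dB

|(j14)² + 42(j14) + 22500| = |22304 + j588| = 2.231e+04
|L(j14)| = 22500 / 2.231e+04 = 1.0084
20 log₁₀(1.0084) = 0.07 dB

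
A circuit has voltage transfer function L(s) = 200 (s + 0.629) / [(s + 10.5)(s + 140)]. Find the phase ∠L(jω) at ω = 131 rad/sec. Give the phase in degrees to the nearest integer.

∠(j131 + 0.629) = arctan(131/0.629) = 89.72°
∠(j131 + 10.5) = arctan(131/10.5) = 85.42°
∠(j131 + 140) = arctan(131/140) = 43.10°
∠L(j131) = 89.72° − (85.42° + 43.10°) = -38.79°

-39°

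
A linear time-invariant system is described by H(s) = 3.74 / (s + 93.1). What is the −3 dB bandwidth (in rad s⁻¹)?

For a single-pole low-pass, the −3 dB point is at the pole: ω = 93.1 rad s⁻¹.

93.1 rad s⁻¹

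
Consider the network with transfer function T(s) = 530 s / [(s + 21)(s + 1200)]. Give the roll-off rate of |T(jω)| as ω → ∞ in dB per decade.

With 1 zero and 2 poles, the high-frequency asymptotic slope is 20 × (1 − 2) = -20 dB/decade.

-20 dB/decade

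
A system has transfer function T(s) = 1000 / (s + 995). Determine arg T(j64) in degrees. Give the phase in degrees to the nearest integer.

∠(j64 + 995) = arctan(64/995) = 3.68°
∠T(j64) = −3.68° = -3.68°

-4°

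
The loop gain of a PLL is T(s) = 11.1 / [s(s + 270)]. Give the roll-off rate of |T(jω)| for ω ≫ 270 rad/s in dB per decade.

-40 dB/decade

With 0 zeros and 2 poles, the high-frequency asymptotic slope is 20 × (0 − 2) = -40 dB/decade.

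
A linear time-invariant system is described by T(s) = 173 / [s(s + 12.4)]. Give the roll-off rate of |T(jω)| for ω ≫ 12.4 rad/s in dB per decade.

With 0 zeros and 2 poles, the high-frequency asymptotic slope is 20 × (0 − 2) = -40 dB/decade.

-40 dB/decade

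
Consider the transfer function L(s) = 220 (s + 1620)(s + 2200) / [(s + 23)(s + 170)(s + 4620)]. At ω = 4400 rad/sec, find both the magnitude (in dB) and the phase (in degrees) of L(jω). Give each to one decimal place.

|j4400 + 1620| = √(4400² + 1620²) = 4689
|j4400 + 2200| = √(4400² + 2200²) = 4919
|j4400 + 23| = √(4400² + 23²) = 4400
|j4400 + 170| = √(4400² + 170²) = 4403
|j4400 + 4620| = √(4400² + 4620²) = 6380
|L(j4400)| = 220 × 4689 × 4919 / (4400 × 4403 × 6380) = 0.041052
20 log₁₀(0.041052) = -27.73 dB
∠(j4400 + 1620) = arctan(4400/1620) = 69.79°
∠(j4400 + 2200) = arctan(4400/2200) = 63.43°
∠(j4400 + 23) = arctan(4400/23) = 89.70°
∠(j4400 + 170) = arctan(4400/170) = 87.79°
∠(j4400 + 4620) = arctan(4400/4620) = 43.60°
∠L(j4400) = 69.79° + 63.43° − (89.70° + 87.79° + 43.60°) = -87.87°

|L| = -27.7 dB, ∠L = -87.9°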